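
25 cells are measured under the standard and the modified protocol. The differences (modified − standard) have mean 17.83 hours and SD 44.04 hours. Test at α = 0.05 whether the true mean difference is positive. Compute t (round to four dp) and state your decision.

t = 2.0243; reject H0

H0: μ_d = 0; H1: μ_d > 0 (paired t-test on the differences, right-tailed).
t = d̄/(s_d/√n) = 17.83/(44.04/√25) = 2.0243
df = n − 1 = 24
p-value = P(T ≥ 2.0243) ≈ 0.027
Since p ≈ 0.027 < α = 0.05, reject H0; the data support H1.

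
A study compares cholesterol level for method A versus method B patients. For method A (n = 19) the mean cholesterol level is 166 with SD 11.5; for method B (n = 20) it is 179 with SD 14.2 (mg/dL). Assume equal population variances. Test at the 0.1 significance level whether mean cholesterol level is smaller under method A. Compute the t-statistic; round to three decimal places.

-3.132

Let group 1 = method A, group 2 = method B. H0: μ_1 = μ_2; H1: μ_1 < μ_2 (two-sample pooled-variance t-test, left-tailed).
s_p² = [(19−1)·11.5² + (20−1)·14.2²]/(19+20−2) = 167.883
t = (166 − 179)/√[167.883·(1/19 + 1/20)] = -3.132
df = n₁ + n₂ − 2 = 37
p-value = P(T ≤ -3.132) ≈ 0.002
Since p ≈ 0.002 < α = 0.1, reject H0; the evidence is statistically significant.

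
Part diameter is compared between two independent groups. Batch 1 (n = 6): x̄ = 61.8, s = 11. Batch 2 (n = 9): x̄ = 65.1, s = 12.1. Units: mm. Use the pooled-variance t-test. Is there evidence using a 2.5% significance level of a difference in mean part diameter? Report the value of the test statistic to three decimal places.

-0.536

Let group 1 = batch 1, group 2 = batch 2. H0: μ_1 = μ_2; H1: μ_1 ≠ μ_2 (two-sample pooled-variance t-test, two-sided).
s_p² = [(6−1)·11² + (9−1)·12.1²]/(6+9−2) = 136.637
t = (61.8 − 65.1)/√[136.637·(1/6 + 1/9)] = -0.536
df = n₁ + n₂ − 2 = 13
Two-sided p-value ≈ 0.601
Since p ≈ 0.601 > α = 0.025, fail to reject H0; the data do not provide sufficient evidence against H0.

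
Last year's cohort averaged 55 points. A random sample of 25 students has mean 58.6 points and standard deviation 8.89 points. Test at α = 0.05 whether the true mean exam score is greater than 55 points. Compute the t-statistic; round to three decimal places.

2.025

H0: μ = 55; H1: μ > 55 (one-sample t-test, right-tailed).
t = (x̄ − μ₀)/(s/√n) = (58.6 − 55)/(8.89/√25) = 2.025
df = n − 1 = 24
p-value = P(T ≥ 2.025) ≈ 0.0271
Since p ≈ 0.0271 < α = 0.05, reject H0; the evidence is statistically significant.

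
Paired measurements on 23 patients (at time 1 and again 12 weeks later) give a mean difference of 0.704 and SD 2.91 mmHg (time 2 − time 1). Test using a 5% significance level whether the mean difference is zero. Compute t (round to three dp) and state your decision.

t = 1.160; fail to reject H0

H0: μ_d = 0; H1: μ_d ≠ 0 (paired t-test on the differences, two-sided).
t = d̄/(s_d/√n) = 0.704/(2.91/√23) = 1.160
df = n − 1 = 22
Two-sided p-value ≈ 0.2584
Since p ≈ 0.2584 > α = 0.05, fail to reject H0; the data do not provide sufficient evidence against H0.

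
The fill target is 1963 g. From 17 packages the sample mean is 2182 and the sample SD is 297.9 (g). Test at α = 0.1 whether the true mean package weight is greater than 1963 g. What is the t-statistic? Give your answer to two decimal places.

3.03

H0: μ = 1963; H1: μ > 1963 (one-sample t-test, right-tailed).
t = (x̄ − μ₀)/(s/√n) = (2182 − 1963)/(297.9/√17) = 3.03
df = n − 1 = 16
p-value = P(T ≥ 3.03) ≈ 0.004
Since p ≈ 0.004 < α = 0.1, reject H0; the data support H1.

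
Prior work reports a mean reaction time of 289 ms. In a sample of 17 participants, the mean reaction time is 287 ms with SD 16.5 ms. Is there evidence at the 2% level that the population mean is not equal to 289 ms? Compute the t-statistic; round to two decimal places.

H0: μ = 289; H1: μ ≠ 289 (one-sample t-test, two-sided).
t = (x̄ − μ₀)/(s/√n) = (287 − 289)/(16.5/√17) = -0.50
df = n − 1 = 16
Two-sided p-value ≈ 0.6240
Since p ≈ 0.6240 > α = 0.02, fail to reject H0; the data do not provide sufficient evidence against H0.

-0.50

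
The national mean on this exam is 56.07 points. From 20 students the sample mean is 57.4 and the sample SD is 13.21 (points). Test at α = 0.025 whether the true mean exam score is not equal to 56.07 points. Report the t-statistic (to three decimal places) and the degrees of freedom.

H0: μ = 56.07; H1: μ ≠ 56.07 (one-sample t-test, two-sided).
t = (x̄ − μ₀)/(s/√n) = (57.4 − 56.07)/(13.21/√20) = 0.450
df = n − 1 = 19
Two-sided p-value ≈ 0.6576
Since p ≈ 0.6576 > α = 0.025, fail to reject H0; the evidence is not statistically significant.

t = 0.450, df = 19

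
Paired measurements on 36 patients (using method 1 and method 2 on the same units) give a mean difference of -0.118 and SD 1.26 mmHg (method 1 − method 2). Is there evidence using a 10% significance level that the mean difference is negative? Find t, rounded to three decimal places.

-0.562

H0: μ_d = 0; H1: μ_d < 0 (paired t-test on the differences, left-tailed).
t = d̄/(s_d/√n) = -0.118/(1.26/√36) = -0.562
df = n − 1 = 35
p-value = P(T ≤ -0.562) ≈ 0.289
Since p ≈ 0.289 > α = 0.1, fail to reject H0; the data do not provide sufficient evidence against H0.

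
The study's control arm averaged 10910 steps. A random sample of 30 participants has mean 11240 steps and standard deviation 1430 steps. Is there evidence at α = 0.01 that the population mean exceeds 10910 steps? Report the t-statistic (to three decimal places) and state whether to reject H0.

t = 1.264; fail to reject H0

H0: μ = 10910; H1: μ > 10910 (one-sample t-test, right-tailed).
t = (x̄ − μ₀)/(s/√n) = (11240 − 10910)/(1430/√30) = 1.264
df = n − 1 = 29
p-value = P(T ≥ 1.264) ≈ 0.1082
Since p ≈ 0.1082 > α = 0.01, fail to reject H0; the data do not provide sufficient evidence against H0.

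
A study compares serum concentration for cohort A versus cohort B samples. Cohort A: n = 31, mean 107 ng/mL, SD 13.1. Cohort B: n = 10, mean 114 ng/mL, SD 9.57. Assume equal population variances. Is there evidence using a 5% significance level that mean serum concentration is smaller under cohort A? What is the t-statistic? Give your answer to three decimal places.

Let group 1 = cohort A, group 2 = cohort B. H0: μ_1 = μ_2; H1: μ_1 < μ_2 (two-sample pooled-variance t-test, left-tailed).
s_p² = [(31−1)·13.1² + (10−1)·9.57²]/(31+10−2) = 153.143
t = (107 − 114)/√[153.143·(1/31 + 1/10)] = -1.555
df = n₁ + n₂ − 2 = 39
p-value = P(T ≤ -1.555) ≈ 0.064
Since p ≈ 0.064 > α = 0.05, fail to reject H0; the evidence is not statistically significant.

-1.555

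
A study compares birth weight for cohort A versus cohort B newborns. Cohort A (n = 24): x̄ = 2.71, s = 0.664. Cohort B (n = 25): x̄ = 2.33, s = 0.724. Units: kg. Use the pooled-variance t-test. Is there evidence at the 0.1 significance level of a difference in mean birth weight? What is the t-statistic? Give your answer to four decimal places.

Let group 1 = cohort A, group 2 = cohort B. H0: μ_1 = μ_2; H1: μ_1 ≠ μ_2 (two-sample pooled-variance t-test, two-sided).
s_p² = [(24−1)·0.664² + (25−1)·0.724²]/(24+25−2) = 0.483422
t = (2.71 − 2.33)/√[0.483422·(1/24 + 1/25)] = 1.9125
df = n₁ + n₂ − 2 = 47
Two-sided p-value ≈ 0.0619
Since p ≈ 0.0619 < α = 0.1, reject H0; the data support H1.

1.9125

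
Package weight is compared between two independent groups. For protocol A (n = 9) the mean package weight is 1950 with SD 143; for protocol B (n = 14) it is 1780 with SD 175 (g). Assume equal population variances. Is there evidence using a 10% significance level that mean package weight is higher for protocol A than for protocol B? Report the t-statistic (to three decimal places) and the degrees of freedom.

Let group 1 = protocol A, group 2 = protocol B. H0: μ_1 = μ_2; H1: μ_1 > μ_2 (two-sample pooled-variance t-test, right-tailed).
s_p² = [(9−1)·143² + (14−1)·175²]/(9+14−2) = 26748.4
t = (1950 − 1780)/√[26748.4·(1/9 + 1/14)] = 2.433
df = n₁ + n₂ − 2 = 21
p-value = P(T ≥ 2.433) ≈ 0.012
Since p ≈ 0.012 < α = 0.1, reject H0; the data support H1.

t = 2.433, df = 21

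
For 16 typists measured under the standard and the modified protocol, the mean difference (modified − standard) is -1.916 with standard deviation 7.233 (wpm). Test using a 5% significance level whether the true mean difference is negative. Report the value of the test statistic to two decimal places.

-1.06

H0: μ_d = 0; H1: μ_d < 0 (paired t-test on the differences, left-tailed).
t = d̄/(s_d/√n) = -1.916/(7.233/√16) = -1.06
df = n − 1 = 15
p-value = P(T ≤ -1.06) ≈ 0.153
Since p ≈ 0.153 > α = 0.05, fail to reject H0; the evidence is not statistically significant.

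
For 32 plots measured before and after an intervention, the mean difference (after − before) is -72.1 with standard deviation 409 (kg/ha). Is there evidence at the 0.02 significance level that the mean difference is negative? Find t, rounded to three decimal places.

H0: μ_d = 0; H1: μ_d < 0 (paired t-test on the differences, left-tailed).
t = d̄/(s_d/√n) = -72.1/(409/√32) = -0.997
df = n − 1 = 31
p-value = P(T ≤ -0.997) ≈ 0.163
Since p ≈ 0.163 > α = 0.02, fail to reject H0; the data do not provide sufficient evidence against H0.

-0.997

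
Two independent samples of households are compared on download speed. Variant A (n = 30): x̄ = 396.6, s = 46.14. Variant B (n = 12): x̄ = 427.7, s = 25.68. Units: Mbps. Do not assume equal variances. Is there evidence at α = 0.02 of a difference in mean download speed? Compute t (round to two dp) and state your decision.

t = -2.77; reject H0

Let group 1 = variant A, group 2 = variant B. H0: μ_1 = μ_2; H1: μ_1 ≠ μ_2 (Welch's two-sample t-test, two-sided).
t = (x̄_1 − x̄_2)/√(s_1²/n_1 + s_2²/n_2) = (396.6 − 427.7)/√(46.14²/30 + 25.68²/12) = -2.77
Welch–Satterthwaite df ≈ 35.38
Two-sided p-value ≈ 0.0088
Since p ≈ 0.0088 < α = 0.02, reject H0; the data support H1.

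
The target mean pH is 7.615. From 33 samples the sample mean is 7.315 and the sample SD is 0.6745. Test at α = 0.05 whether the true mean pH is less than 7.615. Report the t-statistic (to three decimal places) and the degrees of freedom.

t = -2.555, df = 32

H0: μ = 7.615; H1: μ < 7.615 (one-sample t-test, left-tailed).
t = (x̄ − μ₀)/(s/√n) = (7.315 − 7.615)/(0.6745/√33) = -2.555
df = n − 1 = 32
p-value = P(T ≤ -2.555) ≈ 0.008
Since p ≈ 0.008 < α = 0.05, reject H0; the evidence is statistically significant.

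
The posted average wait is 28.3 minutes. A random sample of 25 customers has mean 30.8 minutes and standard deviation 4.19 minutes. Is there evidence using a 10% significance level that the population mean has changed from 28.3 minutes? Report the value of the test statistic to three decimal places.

H0: μ = 28.3; H1: μ ≠ 28.3 (one-sample t-test, two-sided).
t = (x̄ − μ₀)/(s/√n) = (30.8 − 28.3)/(4.19/√25) = 2.983
df = n − 1 = 24
Two-sided p-value ≈ 0.0065
Since p ≈ 0.0065 < α = 0.1, reject H0; the evidence is statistically significant.

2.983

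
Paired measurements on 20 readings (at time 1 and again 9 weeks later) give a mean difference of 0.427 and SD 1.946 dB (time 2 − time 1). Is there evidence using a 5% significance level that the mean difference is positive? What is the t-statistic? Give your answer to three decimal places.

H0: μ_d = 0; H1: μ_d > 0 (paired t-test on the differences, right-tailed).
t = d̄/(s_d/√n) = 0.427/(1.946/√20) = 0.981
df = n − 1 = 19
p-value = P(T ≥ 0.981) ≈ 0.169
Since p ≈ 0.169 > α = 0.05, fail to reject H0; the evidence is not statistically significant.

0.981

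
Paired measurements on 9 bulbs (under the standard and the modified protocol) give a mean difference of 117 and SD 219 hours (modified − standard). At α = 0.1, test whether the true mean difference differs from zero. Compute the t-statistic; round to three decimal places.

H0: μ_d = 0; H1: μ_d ≠ 0 (paired t-test on the differences, two-sided).
t = d̄/(s_d/√n) = 117/(219/√9) = 1.603
df = n − 1 = 8
Two-sided p-value ≈ 0.148
Since p ≈ 0.148 > α = 0.1, fail to reject H0; the evidence is not statistically significant.

1.603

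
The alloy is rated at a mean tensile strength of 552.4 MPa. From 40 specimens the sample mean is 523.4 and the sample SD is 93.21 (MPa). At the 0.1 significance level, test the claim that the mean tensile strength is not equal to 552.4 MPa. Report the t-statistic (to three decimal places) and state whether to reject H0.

H0: μ = 552.4; H1: μ ≠ 552.4 (one-sample t-test, two-sided).
t = (x̄ − μ₀)/(s/√n) = (523.4 − 552.4)/(93.21/√40) = -1.968
df = n − 1 = 39
Two-sided p-value ≈ 0.056
Since p ≈ 0.056 < α = 0.1, reject H0; the evidence is statistically significant.

t = -1.968; reject H0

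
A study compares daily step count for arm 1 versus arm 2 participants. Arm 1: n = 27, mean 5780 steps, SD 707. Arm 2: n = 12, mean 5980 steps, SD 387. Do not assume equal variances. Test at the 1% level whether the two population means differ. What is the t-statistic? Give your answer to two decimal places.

-1.14

Let group 1 = arm 1, group 2 = arm 2. H0: μ_1 = μ_2; H1: μ_1 ≠ μ_2 (Welch's two-sample t-test, two-sided).
t = (x̄_1 − x̄_2)/√(s_1²/n_1 + s_2²/n_2) = (5780 − 5980)/√(707²/27 + 387²/12) = -1.14
Welch–Satterthwaite df ≈ 35.13
Two-sided p-value ≈ 0.2636
Since p ≈ 0.2636 > α = 0.01, fail to reject H0; the evidence is not statistically significant.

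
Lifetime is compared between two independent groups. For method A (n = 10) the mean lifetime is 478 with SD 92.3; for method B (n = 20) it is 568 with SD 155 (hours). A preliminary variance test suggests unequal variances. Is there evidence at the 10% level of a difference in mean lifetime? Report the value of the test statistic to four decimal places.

Let group 1 = method A, group 2 = method B. H0: μ_1 = μ_2; H1: μ_1 ≠ μ_2 (Welch's two-sample t-test, two-sided).
t = (x̄_1 − x̄_2)/√(s_1²/n_1 + s_2²/n_2) = (478 − 568)/√(92.3²/10 + 155²/20) = -1.9862
Welch–Satterthwaite df ≈ 26.92
Two-sided p-value ≈ 0.0573
Since p ≈ 0.0573 < α = 0.1, reject H0; the data support H1.

-1.9862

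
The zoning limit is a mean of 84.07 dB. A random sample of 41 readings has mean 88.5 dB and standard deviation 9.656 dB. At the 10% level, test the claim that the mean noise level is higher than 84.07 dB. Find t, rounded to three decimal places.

2.938

H0: μ = 84.07; H1: μ > 84.07 (one-sample t-test, right-tailed).
t = (x̄ − μ₀)/(s/√n) = (88.5 − 84.07)/(9.656/√41) = 2.938
df = n − 1 = 40
p-value = P(T ≥ 2.938) ≈ 0.0027
Since p ≈ 0.0027 < α = 0.1, reject H0; the data support H1.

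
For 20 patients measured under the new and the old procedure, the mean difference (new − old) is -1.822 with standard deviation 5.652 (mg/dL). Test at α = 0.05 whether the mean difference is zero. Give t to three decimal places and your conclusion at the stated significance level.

t = -1.442; fail to reject H0

H0: μ_d = 0; H1: μ_d ≠ 0 (paired t-test on the differences, two-sided).
t = d̄/(s_d/√n) = -1.822/(5.652/√20) = -1.442
df = n − 1 = 19
Two-sided p-value ≈ 0.1657
Since p ≈ 0.1657 > α = 0.05, fail to reject H0; the data do not provide sufficient evidence against H0.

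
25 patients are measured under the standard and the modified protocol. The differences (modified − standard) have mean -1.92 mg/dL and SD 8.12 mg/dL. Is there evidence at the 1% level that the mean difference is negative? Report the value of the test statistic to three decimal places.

-1.182

H0: μ_d = 0; H1: μ_d < 0 (paired t-test on the differences, left-tailed).
t = d̄/(s_d/√n) = -1.92/(8.12/√25) = -1.182
df = n − 1 = 24
p-value = P(T ≤ -1.182) ≈ 0.124
Since p ≈ 0.124 > α = 0.01, fail to reject H0; the data do not provide sufficient evidence against H0.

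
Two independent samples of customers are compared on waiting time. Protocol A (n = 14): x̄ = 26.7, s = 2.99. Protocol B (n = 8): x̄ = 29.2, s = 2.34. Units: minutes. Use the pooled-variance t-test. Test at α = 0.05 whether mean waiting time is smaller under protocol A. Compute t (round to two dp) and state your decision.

t = -2.03; reject H0

Let group 1 = protocol A, group 2 = protocol B. H0: μ_1 = μ_2; H1: μ_1 < μ_2 (two-sample pooled-variance t-test, left-tailed).
s_p² = [(14−1)·2.99² + (8−1)·2.34²]/(14+8−2) = 7.72752
t = (26.7 − 29.2)/√[7.72752·(1/14 + 1/8)] = -2.03
df = n₁ + n₂ − 2 = 20
p-value = P(T ≤ -2.03) ≈ 0.028
Since p ≈ 0.028 < α = 0.05, reject H0; the evidence is statistically significant.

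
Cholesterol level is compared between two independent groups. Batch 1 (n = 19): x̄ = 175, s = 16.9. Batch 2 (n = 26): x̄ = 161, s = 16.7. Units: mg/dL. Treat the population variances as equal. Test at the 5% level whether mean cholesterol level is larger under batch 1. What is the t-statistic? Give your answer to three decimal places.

2.764

Let group 1 = batch 1, group 2 = batch 2. H0: μ_1 = μ_2; H1: μ_1 > μ_2 (two-sample pooled-variance t-test, right-tailed).
s_p² = [(19−1)·16.9² + (26−1)·16.7²]/(19+26−2) = 281.703
t = (175 − 161)/√[281.703·(1/19 + 1/26)] = 2.764
df = n₁ + n₂ − 2 = 43
p-value = P(T ≥ 2.764) ≈ 0.0042
Since p ≈ 0.0042 < α = 0.05, reject H0; the data support H1.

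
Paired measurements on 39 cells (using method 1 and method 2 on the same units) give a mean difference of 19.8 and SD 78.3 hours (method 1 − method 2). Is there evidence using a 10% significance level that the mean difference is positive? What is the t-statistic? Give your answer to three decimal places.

H0: μ_d = 0; H1: μ_d > 0 (paired t-test on the differences, right-tailed).
t = d̄/(s_d/√n) = 19.8/(78.3/√39) = 1.579
df = n − 1 = 38
p-value = P(T ≥ 1.579) ≈ 0.061
Since p ≈ 0.061 < α = 0.1, reject H0; the data support H1.

1.579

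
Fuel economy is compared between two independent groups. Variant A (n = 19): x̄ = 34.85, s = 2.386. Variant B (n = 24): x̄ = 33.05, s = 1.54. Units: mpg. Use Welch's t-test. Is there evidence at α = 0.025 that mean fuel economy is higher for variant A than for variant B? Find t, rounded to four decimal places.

2.8516

Let group 1 = variant A, group 2 = variant B. H0: μ_1 = μ_2; H1: μ_1 > μ_2 (Welch's two-sample t-test, right-tailed).
t = (x̄_1 − x̄_2)/√(s_1²/n_1 + s_2²/n_2) = (34.85 − 33.05)/√(2.386²/19 + 1.54²/24) = 2.8516
Welch–Satterthwaite df ≈ 29.33
p-value = P(T ≥ 2.8516) ≈ 0.004
Since p ≈ 0.004 < α = 0.025, reject H0; the evidence is statistically significant.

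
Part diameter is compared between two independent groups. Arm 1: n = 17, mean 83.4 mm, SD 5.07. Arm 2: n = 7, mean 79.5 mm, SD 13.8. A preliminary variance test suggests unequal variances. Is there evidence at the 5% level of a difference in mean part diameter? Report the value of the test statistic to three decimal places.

0.728

Let group 1 = arm 1, group 2 = arm 2. H0: μ_1 = μ_2; H1: μ_1 ≠ μ_2 (Welch's two-sample t-test, two-sided).
t = (x̄_1 − x̄_2)/√(s_1²/n_1 + s_2²/n_2) = (83.4 − 79.5)/√(5.07²/17 + 13.8²/7) = 0.728
Welch–Satterthwaite df ≈ 6.68
Two-sided p-value ≈ 0.4915
Since p ≈ 0.4915 > α = 0.05, fail to reject H0; the data do not provide sufficient evidence against H0.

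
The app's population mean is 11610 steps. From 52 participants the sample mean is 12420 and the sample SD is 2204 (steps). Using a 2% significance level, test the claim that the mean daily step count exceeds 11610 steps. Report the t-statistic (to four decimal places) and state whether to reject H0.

H0: μ = 11610; H1: μ > 11610 (one-sample t-test, right-tailed).
t = (x̄ − μ₀)/(s/√n) = (12420 − 11610)/(2204/√52) = 2.6502
df = n − 1 = 51
p-value = P(T ≥ 2.6502) ≈ 0.0053
Since p ≈ 0.0053 < α = 0.02, reject H0; the data support H1.

t = 2.6502; reject H0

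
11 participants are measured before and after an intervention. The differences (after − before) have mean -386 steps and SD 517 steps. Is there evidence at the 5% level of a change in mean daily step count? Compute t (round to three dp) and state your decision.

t = -2.476; reject H0

H0: μ_d = 0; H1: μ_d ≠ 0 (paired t-test on the differences, two-sided).
t = d̄/(s_d/√n) = -386/(517/√11) = -2.476
df = n − 1 = 10
Two-sided p-value ≈ 0.0328
Since p ≈ 0.0328 < α = 0.05, reject H0; the evidence is statistically significant.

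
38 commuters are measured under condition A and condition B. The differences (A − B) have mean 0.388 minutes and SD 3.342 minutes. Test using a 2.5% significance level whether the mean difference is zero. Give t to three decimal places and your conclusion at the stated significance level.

H0: μ_d = 0; H1: μ_d ≠ 0 (paired t-test on the differences, two-sided).
t = d̄/(s_d/√n) = 0.388/(3.342/√38) = 0.716
df = n − 1 = 37
Two-sided p-value ≈ 0.4787
Since p ≈ 0.4787 > α = 0.025, fail to reject H0; the data do not provide sufficient evidence against H0.

t = 0.716; fail to reject H0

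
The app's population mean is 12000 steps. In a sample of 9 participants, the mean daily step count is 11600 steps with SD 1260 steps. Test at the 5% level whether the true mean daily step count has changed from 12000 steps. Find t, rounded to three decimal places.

-0.952

H0: μ = 12000; H1: μ ≠ 12000 (one-sample t-test, two-sided).
t = (x̄ − μ₀)/(s/√n) = (11600 − 12000)/(1260/√9) = -0.952
df = n − 1 = 8
Two-sided p-value ≈ 0.3688
Since p ≈ 0.3688 > α = 0.05, fail to reject H0; the evidence is not statistically significant.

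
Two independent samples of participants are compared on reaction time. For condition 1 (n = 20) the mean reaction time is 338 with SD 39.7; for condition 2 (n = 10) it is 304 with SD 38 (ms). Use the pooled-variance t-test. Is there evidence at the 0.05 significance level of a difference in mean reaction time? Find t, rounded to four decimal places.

2.2417

Let group 1 = condition 1, group 2 = condition 2. H0: μ_1 = μ_2; H1: μ_1 ≠ μ_2 (two-sample pooled-variance t-test, two-sided).
s_p² = [(20−1)·39.7² + (10−1)·38²]/(20+10−2) = 1533.63
t = (338 − 304)/√[1533.63·(1/20 + 1/10)] = 2.2417
df = n₁ + n₂ − 2 = 28
Two-sided p-value ≈ 0.033
Since p ≈ 0.033 < α = 0.05, reject H0; the data support H1.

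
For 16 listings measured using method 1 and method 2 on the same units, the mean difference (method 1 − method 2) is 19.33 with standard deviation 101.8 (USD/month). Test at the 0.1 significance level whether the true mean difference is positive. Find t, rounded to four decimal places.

0.7595

H0: μ_d = 0; H1: μ_d > 0 (paired t-test on the differences, right-tailed).
t = d̄/(s_d/√n) = 19.33/(101.8/√16) = 0.7595
df = n − 1 = 15
p-value = P(T ≥ 0.7595) ≈ 0.230
Since p ≈ 0.230 > α = 0.1, fail to reject H0; the evidence is not statistically significant.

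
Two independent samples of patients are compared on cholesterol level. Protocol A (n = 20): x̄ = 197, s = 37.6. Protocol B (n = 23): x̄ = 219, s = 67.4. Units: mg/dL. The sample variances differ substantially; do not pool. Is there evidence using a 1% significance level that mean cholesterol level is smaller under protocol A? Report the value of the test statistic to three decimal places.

Let group 1 = protocol A, group 2 = protocol B. H0: μ_1 = μ_2; H1: μ_1 < μ_2 (Welch's two-sample t-test, left-tailed).
t = (x̄_1 − x̄_2)/√(s_1²/n_1 + s_2²/n_2) = (197 − 219)/√(37.6²/20 + 67.4²/23) = -1.343
Welch–Satterthwaite df ≈ 35.33
p-value = P(T ≤ -1.343) ≈ 0.0939
Since p ≈ 0.0939 > α = 0.01, fail to reject H0; the evidence is not statistically significant.

-1.343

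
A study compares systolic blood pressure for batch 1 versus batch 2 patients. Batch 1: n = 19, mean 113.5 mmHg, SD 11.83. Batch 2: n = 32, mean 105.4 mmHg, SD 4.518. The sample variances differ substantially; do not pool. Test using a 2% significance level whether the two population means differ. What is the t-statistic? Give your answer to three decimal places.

2.863

Let group 1 = batch 1, group 2 = batch 2. H0: μ_1 = μ_2; H1: μ_1 ≠ μ_2 (Welch's two-sample t-test, two-sided).
t = (x̄_1 − x̄_2)/√(s_1²/n_1 + s_2²/n_2) = (113.5 − 105.4)/√(11.83²/19 + 4.518²/32) = 2.863
Welch–Satterthwaite df ≈ 21.16
Two-sided p-value ≈ 0.009
Since p ≈ 0.009 < α = 0.02, reject H0; the data support H1.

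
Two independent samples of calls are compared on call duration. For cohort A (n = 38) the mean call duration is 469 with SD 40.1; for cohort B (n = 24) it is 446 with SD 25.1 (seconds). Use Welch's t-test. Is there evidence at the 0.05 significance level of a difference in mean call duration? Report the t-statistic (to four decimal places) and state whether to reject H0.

t = 2.7776; reject H0

Let group 1 = cohort A, group 2 = cohort B. H0: μ_1 = μ_2; H1: μ_1 ≠ μ_2 (Welch's two-sample t-test, two-sided).
t = (x̄_1 − x̄_2)/√(s_1²/n_1 + s_2²/n_2) = (469 − 446)/√(40.1²/38 + 25.1²/24) = 2.7776
Welch–Satterthwaite df ≈ 60.00
Two-sided p-value ≈ 0.007
Since p ≈ 0.007 < α = 0.05, reject H0; the evidence is statistically significant.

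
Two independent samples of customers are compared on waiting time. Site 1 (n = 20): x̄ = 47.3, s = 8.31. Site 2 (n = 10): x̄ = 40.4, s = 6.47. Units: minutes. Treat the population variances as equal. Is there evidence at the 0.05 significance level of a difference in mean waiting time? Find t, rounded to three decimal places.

2.294

Let group 1 = site 1, group 2 = site 2. H0: μ_1 = μ_2; H1: μ_1 ≠ μ_2 (two-sample pooled-variance t-test, two-sided).
s_p² = [(20−1)·8.31² + (10−1)·6.47²]/(20+10−2) = 60.3148
t = (47.3 − 40.4)/√[60.3148·(1/20 + 1/10)] = 2.294
df = n₁ + n₂ − 2 = 28
Two-sided p-value ≈ 0.030
Since p ≈ 0.030 < α = 0.05, reject H0; the evidence is statistically significant.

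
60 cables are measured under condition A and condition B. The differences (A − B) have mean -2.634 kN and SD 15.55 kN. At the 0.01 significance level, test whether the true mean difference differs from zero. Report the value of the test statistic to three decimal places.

-1.312

H0: μ_d = 0; H1: μ_d ≠ 0 (paired t-test on the differences, two-sided).
t = d̄/(s_d/√n) = -2.634/(15.55/√60) = -1.312
df = n − 1 = 59
Two-sided p-value ≈ 0.195
Since p ≈ 0.195 > α = 0.01, fail to reject H0; the data do not provide sufficient evidence against H0.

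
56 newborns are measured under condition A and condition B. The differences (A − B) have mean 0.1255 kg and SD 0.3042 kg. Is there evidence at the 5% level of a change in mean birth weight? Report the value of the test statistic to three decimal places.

3.087

H0: μ_d = 0; H1: μ_d ≠ 0 (paired t-test on the differences, two-sided).
t = d̄/(s_d/√n) = 0.1255/(0.3042/√56) = 3.087
df = n − 1 = 55
Two-sided p-value ≈ 0.003
Since p ≈ 0.003 < α = 0.05, reject H0; the evidence is statistically significant.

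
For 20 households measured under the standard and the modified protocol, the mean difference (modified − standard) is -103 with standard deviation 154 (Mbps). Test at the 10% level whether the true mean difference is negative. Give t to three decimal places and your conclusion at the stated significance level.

H0: μ_d = 0; H1: μ_d < 0 (paired t-test on the differences, left-tailed).
t = d̄/(s_d/√n) = -103/(154/√20) = -2.991
df = n − 1 = 19
p-value = P(T ≤ -2.991) ≈ 0.0038
Since p ≈ 0.0038 < α = 0.1, reject H0; the data support H1.

t = -2.991; reject H0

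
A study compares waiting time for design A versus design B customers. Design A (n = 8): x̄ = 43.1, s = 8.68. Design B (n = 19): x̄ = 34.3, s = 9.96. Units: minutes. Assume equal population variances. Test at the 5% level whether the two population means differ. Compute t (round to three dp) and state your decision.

t = 2.171; reject H0

Let group 1 = design A, group 2 = design B. H0: μ_1 = μ_2; H1: μ_1 ≠ μ_2 (two-sample pooled-variance t-test, two-sided).
s_p² = [(8−1)·8.68² + (19−1)·9.96²]/(8+19−2) = 92.521
t = (43.1 − 34.3)/√[92.521·(1/8 + 1/19)] = 2.171
df = n₁ + n₂ − 2 = 25
Two-sided p-value ≈ 0.0397
Since p ≈ 0.0397 < α = 0.05, reject H0; the data support H1.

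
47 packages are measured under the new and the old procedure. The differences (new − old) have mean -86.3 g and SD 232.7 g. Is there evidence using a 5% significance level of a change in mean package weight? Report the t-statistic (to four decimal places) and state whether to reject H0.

t = -2.5425; reject H0

H0: μ_d = 0; H1: μ_d ≠ 0 (paired t-test on the differences, two-sided).
t = d̄/(s_d/√n) = -86.3/(232.7/√47) = -2.5425
df = n − 1 = 46
Two-sided p-value ≈ 0.0144
Since p ≈ 0.0144 < α = 0.05, reject H0; the data support H1.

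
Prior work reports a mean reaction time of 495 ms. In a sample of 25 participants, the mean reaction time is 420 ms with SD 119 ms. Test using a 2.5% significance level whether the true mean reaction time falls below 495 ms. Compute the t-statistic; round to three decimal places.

H0: μ = 495; H1: μ < 495 (one-sample t-test, left-tailed).
t = (x̄ − μ₀)/(s/√n) = (420 − 495)/(119/√25) = -3.151
df = n − 1 = 24
p-value = P(T ≤ -3.151) ≈ 0.0022
Since p ≈ 0.0022 < α = 0.025, reject H0; the evidence is statistically significant.

-3.151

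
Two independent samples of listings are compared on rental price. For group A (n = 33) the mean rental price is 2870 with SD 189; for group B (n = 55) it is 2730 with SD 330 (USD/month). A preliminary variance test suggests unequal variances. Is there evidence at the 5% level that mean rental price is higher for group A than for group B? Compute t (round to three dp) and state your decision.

Let group 1 = group A, group 2 = group B. H0: μ_1 = μ_2; H1: μ_1 > μ_2 (Welch's two-sample t-test, right-tailed).
t = (x̄_1 − x̄_2)/√(s_1²/n_1 + s_2²/n_2) = (2870 − 2730)/√(189²/33 + 330²/55) = 2.530
Welch–Satterthwaite df ≈ 85.87
p-value = P(T ≥ 2.530) ≈ 0.007
Since p ≈ 0.007 < α = 0.05, reject H0; the evidence is statistically significant.

t = 2.530; reject H0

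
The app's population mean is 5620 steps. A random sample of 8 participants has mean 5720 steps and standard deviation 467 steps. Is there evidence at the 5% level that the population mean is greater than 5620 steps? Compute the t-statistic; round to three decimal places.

H0: μ = 5620; H1: μ > 5620 (one-sample t-test, right-tailed).
t = (x̄ − μ₀)/(s/√n) = (5720 − 5620)/(467/√8) = 0.606
df = n − 1 = 7
p-value = P(T ≥ 0.606) ≈ 0.282
Since p ≈ 0.282 > α = 0.05, fail to reject H0; the data do not provide sufficient evidence against H0.

0.606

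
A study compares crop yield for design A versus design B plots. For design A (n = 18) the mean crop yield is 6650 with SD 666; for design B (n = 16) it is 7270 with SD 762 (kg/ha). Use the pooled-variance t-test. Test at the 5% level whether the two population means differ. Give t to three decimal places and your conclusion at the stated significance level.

Let group 1 = design A, group 2 = design B. H0: μ_1 = μ_2; H1: μ_1 ≠ μ_2 (two-sample pooled-variance t-test, two-sided).
s_p² = [(18−1)·666² + (16−1)·762²]/(18+16−2) = 507816
t = (6650 − 7270)/√[507816·(1/18 + 1/16)] = -2.532
df = n₁ + n₂ − 2 = 32
Two-sided p-value ≈ 0.0164
Since p ≈ 0.0164 < α = 0.05, reject H0; the evidence is statistically significant.

t = -2.532; reject H0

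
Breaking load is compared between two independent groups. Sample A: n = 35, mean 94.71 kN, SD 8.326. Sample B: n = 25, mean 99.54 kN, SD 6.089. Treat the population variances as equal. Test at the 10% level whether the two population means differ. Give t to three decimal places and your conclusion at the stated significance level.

Let group 1 = sample A, group 2 = sample B. H0: μ_1 = μ_2; H1: μ_1 ≠ μ_2 (two-sample pooled-variance t-test, two-sided).
s_p² = [(35−1)·8.326² + (25−1)·6.089²]/(35+25−2) = 55.979
t = (94.71 − 99.54)/√[55.979·(1/35 + 1/25)] = -2.465
df = n₁ + n₂ − 2 = 58
Two-sided p-value ≈ 0.017
Since p ≈ 0.017 < α = 0.1, reject H0; the evidence is statistically significant.

t = -2.465; reject H0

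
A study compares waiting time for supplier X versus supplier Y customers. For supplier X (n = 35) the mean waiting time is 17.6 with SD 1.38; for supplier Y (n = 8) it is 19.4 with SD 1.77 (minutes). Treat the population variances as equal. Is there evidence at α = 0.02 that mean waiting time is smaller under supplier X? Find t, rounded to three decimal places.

-3.159

Let group 1 = supplier X, group 2 = supplier Y. H0: μ_1 = μ_2; H1: μ_1 < μ_2 (two-sample pooled-variance t-test, left-tailed).
s_p² = [(35−1)·1.38² + (8−1)·1.77²]/(35+8−2) = 2.11414
t = (17.6 − 19.4)/√[2.11414·(1/35 + 1/8)] = -3.159
df = n₁ + n₂ − 2 = 41
p-value = P(T ≤ -3.159) ≈ 0.0015
Since p ≈ 0.0015 < α = 0.02, reject H0; the evidence is statistically significant.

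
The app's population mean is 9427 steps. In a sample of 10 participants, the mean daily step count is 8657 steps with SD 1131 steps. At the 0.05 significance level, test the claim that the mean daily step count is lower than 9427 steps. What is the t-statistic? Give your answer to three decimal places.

H0: μ = 9427; H1: μ < 9427 (one-sample t-test, left-tailed).
t = (x̄ − μ₀)/(s/√n) = (8657 − 9427)/(1131/√10) = -2.153
df = n − 1 = 9
p-value = P(T ≤ -2.153) ≈ 0.0299
Since p ≈ 0.0299 < α = 0.05, reject H0; the data support H1.

-2.153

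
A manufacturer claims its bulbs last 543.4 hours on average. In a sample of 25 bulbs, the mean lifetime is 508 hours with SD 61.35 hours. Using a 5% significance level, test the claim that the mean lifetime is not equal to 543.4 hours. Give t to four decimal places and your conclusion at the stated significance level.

t = -2.8851; reject H0

H0: μ = 543.4; H1: μ ≠ 543.4 (one-sample t-test, two-sided).
t = (x̄ − μ₀)/(s/√n) = (508 − 543.4)/(61.35/√25) = -2.8851
df = n − 1 = 24
Two-sided p-value ≈ 0.008
Since p ≈ 0.008 < α = 0.05, reject H0; the data support H1.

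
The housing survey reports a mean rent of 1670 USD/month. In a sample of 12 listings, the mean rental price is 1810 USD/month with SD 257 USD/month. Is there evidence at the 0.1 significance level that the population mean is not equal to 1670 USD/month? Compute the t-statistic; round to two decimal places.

1.89

H0: μ = 1670; H1: μ ≠ 1670 (one-sample t-test, two-sided).
t = (x̄ − μ₀)/(s/√n) = (1810 − 1670)/(257/√12) = 1.89
df = n − 1 = 11
Two-sided p-value ≈ 0.086
Since p ≈ 0.086 < α = 0.1, reject H0; the evidence is statistically significant.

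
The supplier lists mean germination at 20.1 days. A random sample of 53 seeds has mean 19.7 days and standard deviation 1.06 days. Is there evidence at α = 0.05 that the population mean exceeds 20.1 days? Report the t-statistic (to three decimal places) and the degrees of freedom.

H0: μ = 20.1; H1: μ > 20.1 (one-sample t-test, right-tailed).
t = (x̄ − μ₀)/(s/√n) = (19.7 − 20.1)/(1.06/√53) = -2.747
df = n − 1 = 52
p-value = P(T ≥ -2.747) ≈ 0.996
Since p ≈ 0.996 > α = 0.05, fail to reject H0; the evidence is not statistically significant.

t = -2.747, df = 52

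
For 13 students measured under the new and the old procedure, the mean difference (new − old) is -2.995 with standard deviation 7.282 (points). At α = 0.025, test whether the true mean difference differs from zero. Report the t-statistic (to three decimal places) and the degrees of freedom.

t = -1.483, df = 12

H0: μ_d = 0; H1: μ_d ≠ 0 (paired t-test on the differences, two-sided).
t = d̄/(s_d/√n) = -2.995/(7.282/√13) = -1.483
df = n − 1 = 12
Two-sided p-value ≈ 0.1639
Since p ≈ 0.1639 > α = 0.025, fail to reject H0; the data do not provide sufficient evidence against H0.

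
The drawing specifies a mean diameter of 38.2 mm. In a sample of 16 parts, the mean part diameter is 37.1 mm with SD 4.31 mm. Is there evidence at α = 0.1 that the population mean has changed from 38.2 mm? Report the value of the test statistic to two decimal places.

-1.02

H0: μ = 38.2; H1: μ ≠ 38.2 (one-sample t-test, two-sided).
t = (x̄ − μ₀)/(s/√n) = (37.1 − 38.2)/(4.31/√16) = -1.02
df = n − 1 = 15
Two-sided p-value ≈ 0.3235
Since p ≈ 0.3235 > α = 0.1, fail to reject H0; the data do not provide sufficient evidence against H0.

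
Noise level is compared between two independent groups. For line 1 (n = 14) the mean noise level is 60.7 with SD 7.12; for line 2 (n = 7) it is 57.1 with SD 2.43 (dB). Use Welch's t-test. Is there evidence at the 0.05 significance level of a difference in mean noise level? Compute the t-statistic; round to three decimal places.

Let group 1 = line 1, group 2 = line 2. H0: μ_1 = μ_2; H1: μ_1 ≠ μ_2 (Welch's two-sample t-test, two-sided).
t = (x̄_1 − x̄_2)/√(s_1²/n_1 + s_2²/n_2) = (60.7 − 57.1)/√(7.12²/14 + 2.43²/7) = 1.704
Welch–Satterthwaite df ≈ 17.68
Two-sided p-value ≈ 0.106
Since p ≈ 0.106 > α = 0.05, fail to reject H0; the evidence is not statistically significant.

1.704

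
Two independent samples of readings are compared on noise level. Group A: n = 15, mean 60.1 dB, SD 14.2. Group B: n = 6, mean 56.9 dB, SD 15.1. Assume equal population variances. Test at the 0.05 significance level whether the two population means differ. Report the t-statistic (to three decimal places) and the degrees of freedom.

t = 0.459, df = 19

Let group 1 = group A, group 2 = group B. H0: μ_1 = μ_2; H1: μ_1 ≠ μ_2 (two-sample pooled-variance t-test, two-sided).
s_p² = [(15−1)·14.2² + (6−1)·15.1²]/(15+6−2) = 208.579
t = (60.1 − 56.9)/√[208.579·(1/15 + 1/6)] = 0.459
df = n₁ + n₂ − 2 = 19
Two-sided p-value ≈ 0.652
Since p ≈ 0.652 > α = 0.05, fail to reject H0; the evidence is not statistically significant.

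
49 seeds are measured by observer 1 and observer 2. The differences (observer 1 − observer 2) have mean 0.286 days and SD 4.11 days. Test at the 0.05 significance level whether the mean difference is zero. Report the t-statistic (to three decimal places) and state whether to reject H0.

t = 0.487; fail to reject H0

H0: μ_d = 0; H1: μ_d ≠ 0 (paired t-test on the differences, two-sided).
t = d̄/(s_d/√n) = 0.286/(4.11/√49) = 0.487
df = n − 1 = 48
Two-sided p-value ≈ 0.628
Since p ≈ 0.628 > α = 0.05, fail to reject H0; the evidence is not statistically significant.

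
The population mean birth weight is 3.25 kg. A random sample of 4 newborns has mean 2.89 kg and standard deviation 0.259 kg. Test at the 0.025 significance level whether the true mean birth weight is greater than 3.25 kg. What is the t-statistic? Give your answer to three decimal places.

-2.780

H0: μ = 3.25; H1: μ > 3.25 (one-sample t-test, right-tailed).
t = (x̄ − μ₀)/(s/√n) = (2.89 − 3.25)/(0.259/√4) = -2.780
df = n − 1 = 3
p-value = P(T ≥ -2.780) ≈ 0.966
Since p ≈ 0.966 > α = 0.025, fail to reject H0; the evidence is not statistically significant.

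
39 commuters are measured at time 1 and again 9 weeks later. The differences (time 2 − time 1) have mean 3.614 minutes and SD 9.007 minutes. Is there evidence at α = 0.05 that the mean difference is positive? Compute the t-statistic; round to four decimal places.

H0: μ_d = 0; H1: μ_d > 0 (paired t-test on the differences, right-tailed).
t = d̄/(s_d/√n) = 3.614/(9.007/√39) = 2.5058
df = n − 1 = 38
p-value = P(T ≥ 2.5058) ≈ 0.0083
Since p ≈ 0.0083 < α = 0.05, reject H0; the data support H1.

2.5058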